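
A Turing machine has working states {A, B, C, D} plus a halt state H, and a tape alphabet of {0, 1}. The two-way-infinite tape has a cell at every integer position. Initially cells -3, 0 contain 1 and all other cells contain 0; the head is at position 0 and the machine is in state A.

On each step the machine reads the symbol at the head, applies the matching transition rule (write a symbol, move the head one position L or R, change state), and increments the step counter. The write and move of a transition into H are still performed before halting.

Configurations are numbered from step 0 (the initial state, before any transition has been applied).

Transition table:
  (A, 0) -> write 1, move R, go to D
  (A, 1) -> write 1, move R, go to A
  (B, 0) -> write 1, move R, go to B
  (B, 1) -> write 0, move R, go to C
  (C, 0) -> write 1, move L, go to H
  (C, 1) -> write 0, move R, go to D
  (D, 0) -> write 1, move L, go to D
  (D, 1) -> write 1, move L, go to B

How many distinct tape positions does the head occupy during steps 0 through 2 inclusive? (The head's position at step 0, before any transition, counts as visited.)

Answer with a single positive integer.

Step 1: in state A at pos 0, read 1 -> (A,1)->write 1,move R,goto A. Now: state=A, head=1, tape[-4..2]=0100100 (head:      ^)
Step 2: in state A at pos 1, read 0 -> (A,0)->write 1,move R,goto D. Now: state=D, head=2, tape[-4..3]=01001100 (head:       ^)
Head positions at steps 0..2: starting at 0, distinct positions visited = {0, 1, 2} -> 3 position(s)

Answer: 3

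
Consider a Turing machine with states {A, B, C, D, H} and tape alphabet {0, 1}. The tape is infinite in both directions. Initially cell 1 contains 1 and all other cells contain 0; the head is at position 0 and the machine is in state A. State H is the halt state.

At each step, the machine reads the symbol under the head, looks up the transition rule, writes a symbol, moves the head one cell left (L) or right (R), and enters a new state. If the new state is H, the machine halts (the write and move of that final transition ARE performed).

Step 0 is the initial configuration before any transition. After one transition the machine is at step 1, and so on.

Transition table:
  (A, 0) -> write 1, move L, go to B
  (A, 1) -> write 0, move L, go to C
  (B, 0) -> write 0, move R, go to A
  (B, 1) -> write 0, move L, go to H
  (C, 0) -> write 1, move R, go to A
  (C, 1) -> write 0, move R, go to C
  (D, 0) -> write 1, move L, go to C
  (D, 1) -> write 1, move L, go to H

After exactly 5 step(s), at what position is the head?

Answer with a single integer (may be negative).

Answer: -1

Derivation:
Step 1: in state A at pos 0, read 0 -> (A,0)->write 1,move L,goto B. Now: state=B, head=-1, tape[-2..2]=00110 (head:  ^)
Step 2: in state B at pos -1, read 0 -> (B,0)->write 0,move R,goto A. Now: state=A, head=0, tape[-2..2]=00110 (head:   ^)
Step 3: in state A at pos 0, read 1 -> (A,1)->write 0,move L,goto C. Now: state=C, head=-1, tape[-2..2]=00010 (head:  ^)
Step 4: in state C at pos -1, read 0 -> (C,0)->write 1,move R,goto A. Now: state=A, head=0, tape[-2..2]=01010 (head:   ^)
Step 5: in state A at pos 0, read 0 -> (A,0)->write 1,move L,goto B. Now: state=B, head=-1, tape[-2..2]=01110 (head:  ^)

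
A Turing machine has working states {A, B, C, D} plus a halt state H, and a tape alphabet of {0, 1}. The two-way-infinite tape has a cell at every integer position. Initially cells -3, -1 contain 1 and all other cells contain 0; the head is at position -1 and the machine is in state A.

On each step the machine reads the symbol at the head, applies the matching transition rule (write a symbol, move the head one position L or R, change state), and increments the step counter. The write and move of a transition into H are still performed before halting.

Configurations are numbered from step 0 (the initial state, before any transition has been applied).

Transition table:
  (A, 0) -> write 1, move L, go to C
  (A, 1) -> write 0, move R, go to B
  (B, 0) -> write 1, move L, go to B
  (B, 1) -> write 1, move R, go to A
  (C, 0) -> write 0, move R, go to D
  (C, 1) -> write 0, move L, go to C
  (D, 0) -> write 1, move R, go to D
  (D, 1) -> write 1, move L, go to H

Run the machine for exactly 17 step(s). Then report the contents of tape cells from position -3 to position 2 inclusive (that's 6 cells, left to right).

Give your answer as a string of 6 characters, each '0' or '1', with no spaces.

Step 1: in state A at pos -1, read 1 -> (A,1)->write 0,move R,goto B. Now: state=B, head=0, tape[-4..1]=010000 (head:     ^)
Step 2: in state B at pos 0, read 0 -> (B,0)->write 1,move L,goto B. Now: state=B, head=-1, tape[-4..1]=010010 (head:    ^)
Step 3: in state B at pos -1, read 0 -> (B,0)->write 1,move L,goto B. Now: state=B, head=-2, tape[-4..1]=010110 (head:   ^)
Step 4: in state B at pos -2, read 0 -> (B,0)->write 1,move L,goto B. Now: state=B, head=-3, tape[-4..1]=011110 (head:  ^)
Step 5: in state B at pos -3, read 1 -> (B,1)->write 1,move R,goto A. Now: state=A, head=-2, tape[-4..1]=011110 (head:   ^)
Step 6: in state A at pos -2, read 1 -> (A,1)->write 0,move R,goto B. Now: state=B, head=-1, tape[-4..1]=010110 (head:    ^)
Step 7: in state B at pos -1, read 1 -> (B,1)->write 1,move R,goto A. Now: state=A, head=0, tape[-4..1]=010110 (head:     ^)
Step 8: in state A at pos 0, read 1 -> (A,1)->write 0,move R,goto B. Now: state=B, head=1, tape[-4..2]=0101000 (head:      ^)
Step 9: in state B at pos 1, read 0 -> (B,0)->write 1,move L,goto B. Now: state=B, head=0, tape[-4..2]=0101010 (head:     ^)
Step 10: in state B at pos 0, read 0 -> (B,0)->write 1,move L,goto B. Now: state=B, head=-1, tape[-4..2]=0101110 (head:    ^)
Step 11: in state B at pos -1, read 1 -> (B,1)->write 1,move R,goto A. Now: state=A, head=0, tape[-4..2]=0101110 (head:     ^)
Step 12: in state A at pos 0, read 1 -> (A,1)->write 0,move R,goto B. Now: state=B, head=1, tape[-4..2]=0101010 (head:      ^)
Step 13: in state B at pos 1, read 1 -> (B,1)->write 1,move R,goto A. Now: state=A, head=2, tape[-4..3]=01010100 (head:       ^)
Step 14: in state A at pos 2, read 0 -> (A,0)->write 1,move L,goto C. Now: state=C, head=1, tape[-4..3]=01010110 (head:      ^)
Step 15: in state C at pos 1, read 1 -> (C,1)->write 0,move L,goto C. Now: state=C, head=0, tape[-4..3]=01010010 (head:     ^)
Step 16: in state C at pos 0, read 0 -> (C,0)->write 0,move R,goto D. Now: state=D, head=1, tape[-4..3]=01010010 (head:      ^)
Step 17: in state D at pos 1, read 0 -> (D,0)->write 1,move R,goto D. Now: state=D, head=2, tape[-4..3]=01010110 (head:       ^)

Answer: 101011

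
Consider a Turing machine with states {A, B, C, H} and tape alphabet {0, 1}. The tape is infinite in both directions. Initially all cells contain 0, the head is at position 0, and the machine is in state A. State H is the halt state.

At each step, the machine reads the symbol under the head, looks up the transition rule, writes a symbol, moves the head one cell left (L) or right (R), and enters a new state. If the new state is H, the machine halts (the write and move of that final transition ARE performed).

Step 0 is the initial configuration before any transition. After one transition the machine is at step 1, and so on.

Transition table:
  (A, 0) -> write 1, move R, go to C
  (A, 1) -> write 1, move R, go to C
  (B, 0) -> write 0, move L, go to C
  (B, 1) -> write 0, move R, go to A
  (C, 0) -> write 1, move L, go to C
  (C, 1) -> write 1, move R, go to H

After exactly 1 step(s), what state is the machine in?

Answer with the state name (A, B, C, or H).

Answer: C

Derivation:
Step 1: in state A at pos 0, read 0 -> (A,0)->write 1,move R,goto C. Now: state=C, head=1, tape[-1..2]=0100 (head:   ^)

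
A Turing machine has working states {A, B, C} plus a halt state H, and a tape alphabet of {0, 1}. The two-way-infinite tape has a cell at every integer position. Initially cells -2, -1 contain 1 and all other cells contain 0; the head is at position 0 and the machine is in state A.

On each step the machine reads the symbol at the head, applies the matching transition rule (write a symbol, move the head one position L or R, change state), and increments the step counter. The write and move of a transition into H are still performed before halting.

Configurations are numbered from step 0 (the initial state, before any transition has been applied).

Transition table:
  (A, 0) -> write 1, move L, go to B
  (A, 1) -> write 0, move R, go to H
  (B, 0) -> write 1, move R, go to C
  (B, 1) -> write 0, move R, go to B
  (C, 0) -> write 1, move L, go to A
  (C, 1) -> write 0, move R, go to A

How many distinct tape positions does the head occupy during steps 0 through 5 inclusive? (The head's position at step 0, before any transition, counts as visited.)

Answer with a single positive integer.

Answer: 4

Derivation:
Step 1: in state A at pos 0, read 0 -> (A,0)->write 1,move L,goto B. Now: state=B, head=-1, tape[-3..1]=01110 (head:   ^)
Step 2: in state B at pos -1, read 1 -> (B,1)->write 0,move R,goto B. Now: state=B, head=0, tape[-3..1]=01010 (head:    ^)
Step 3: in state B at pos 0, read 1 -> (B,1)->write 0,move R,goto B. Now: state=B, head=1, tape[-3..2]=010000 (head:     ^)
Step 4: in state B at pos 1, read 0 -> (B,0)->write 1,move R,goto C. Now: state=C, head=2, tape[-3..3]=0100100 (head:      ^)
Step 5: in state C at pos 2, read 0 -> (C,0)->write 1,move L,goto A. Now: state=A, head=1, tape[-3..3]=0100110 (head:     ^)
Head positions at steps 0..5: starting at 0, distinct positions visited = {-1, 0, 1, 2} -> 4 position(s)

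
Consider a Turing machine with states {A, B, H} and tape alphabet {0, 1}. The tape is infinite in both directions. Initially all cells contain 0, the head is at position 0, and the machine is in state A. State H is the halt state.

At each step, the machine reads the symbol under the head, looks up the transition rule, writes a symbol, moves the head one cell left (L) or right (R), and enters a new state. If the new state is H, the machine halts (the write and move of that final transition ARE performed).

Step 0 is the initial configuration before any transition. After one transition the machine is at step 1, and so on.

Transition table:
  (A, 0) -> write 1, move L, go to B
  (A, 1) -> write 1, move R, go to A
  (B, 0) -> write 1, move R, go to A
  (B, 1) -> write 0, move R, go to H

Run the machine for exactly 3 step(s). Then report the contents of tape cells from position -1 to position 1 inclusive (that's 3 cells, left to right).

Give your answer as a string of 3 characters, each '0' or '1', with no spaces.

Answer: 110

Derivation:
Step 1: in state A at pos 0, read 0 -> (A,0)->write 1,move L,goto B. Now: state=B, head=-1, tape[-2..1]=0010 (head:  ^)
Step 2: in state B at pos -1, read 0 -> (B,0)->write 1,move R,goto A. Now: state=A, head=0, tape[-2..1]=0110 (head:   ^)
Step 3: in state A at pos 0, read 1 -> (A,1)->write 1,move R,goto A. Now: state=A, head=1, tape[-2..2]=01100 (head:    ^)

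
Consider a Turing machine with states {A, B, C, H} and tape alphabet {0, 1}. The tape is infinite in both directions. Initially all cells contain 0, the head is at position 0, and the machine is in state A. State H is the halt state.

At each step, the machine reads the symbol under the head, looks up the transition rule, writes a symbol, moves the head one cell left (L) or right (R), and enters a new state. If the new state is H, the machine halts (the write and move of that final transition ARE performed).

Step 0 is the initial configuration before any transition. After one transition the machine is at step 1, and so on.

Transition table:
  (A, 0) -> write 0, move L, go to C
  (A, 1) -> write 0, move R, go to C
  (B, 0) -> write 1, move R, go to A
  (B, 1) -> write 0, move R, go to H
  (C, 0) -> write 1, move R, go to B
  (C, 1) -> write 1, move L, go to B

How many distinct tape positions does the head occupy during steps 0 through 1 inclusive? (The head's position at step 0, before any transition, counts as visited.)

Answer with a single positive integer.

Step 1: in state A at pos 0, read 0 -> (A,0)->write 0,move L,goto C. Now: state=C, head=-1, tape[-2..1]=0000 (head:  ^)
Head positions at steps 0..1: starting at 0, distinct positions visited = {-1, 0} -> 2 position(s)

Answer: 2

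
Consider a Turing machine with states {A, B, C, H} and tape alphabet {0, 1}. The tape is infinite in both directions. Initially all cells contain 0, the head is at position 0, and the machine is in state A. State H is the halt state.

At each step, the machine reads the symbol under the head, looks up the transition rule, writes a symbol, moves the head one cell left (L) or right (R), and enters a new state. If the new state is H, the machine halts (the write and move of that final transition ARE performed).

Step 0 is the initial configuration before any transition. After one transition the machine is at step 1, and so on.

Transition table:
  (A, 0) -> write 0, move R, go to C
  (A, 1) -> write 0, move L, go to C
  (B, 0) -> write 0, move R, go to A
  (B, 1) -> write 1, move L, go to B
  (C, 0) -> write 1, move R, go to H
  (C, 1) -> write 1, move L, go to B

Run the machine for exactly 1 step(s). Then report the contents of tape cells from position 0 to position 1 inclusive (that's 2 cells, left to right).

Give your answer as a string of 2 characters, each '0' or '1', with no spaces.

Step 1: in state A at pos 0, read 0 -> (A,0)->write 0,move R,goto C. Now: state=C, head=1, tape[-1..2]=0000 (head:   ^)

Answer: 00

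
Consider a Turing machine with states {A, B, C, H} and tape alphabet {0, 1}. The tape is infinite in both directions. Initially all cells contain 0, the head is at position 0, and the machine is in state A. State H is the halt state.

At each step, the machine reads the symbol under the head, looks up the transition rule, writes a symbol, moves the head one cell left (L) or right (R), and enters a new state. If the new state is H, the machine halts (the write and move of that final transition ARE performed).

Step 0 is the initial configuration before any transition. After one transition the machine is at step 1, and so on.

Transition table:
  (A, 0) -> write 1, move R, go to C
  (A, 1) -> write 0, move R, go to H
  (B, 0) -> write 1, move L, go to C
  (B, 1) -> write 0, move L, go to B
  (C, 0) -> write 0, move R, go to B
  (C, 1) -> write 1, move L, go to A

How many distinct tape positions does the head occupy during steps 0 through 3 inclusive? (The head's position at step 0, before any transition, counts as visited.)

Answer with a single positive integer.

Step 1: in state A at pos 0, read 0 -> (A,0)->write 1,move R,goto C. Now: state=C, head=1, tape[-1..2]=0100 (head:   ^)
Step 2: in state C at pos 1, read 0 -> (C,0)->write 0,move R,goto B. Now: state=B, head=2, tape[-1..3]=01000 (head:    ^)
Step 3: in state B at pos 2, read 0 -> (B,0)->write 1,move L,goto C. Now: state=C, head=1, tape[-1..3]=01010 (head:   ^)
Head positions at steps 0..3: starting at 0, distinct positions visited = {0, 1, 2} -> 3 position(s)

Answer: 3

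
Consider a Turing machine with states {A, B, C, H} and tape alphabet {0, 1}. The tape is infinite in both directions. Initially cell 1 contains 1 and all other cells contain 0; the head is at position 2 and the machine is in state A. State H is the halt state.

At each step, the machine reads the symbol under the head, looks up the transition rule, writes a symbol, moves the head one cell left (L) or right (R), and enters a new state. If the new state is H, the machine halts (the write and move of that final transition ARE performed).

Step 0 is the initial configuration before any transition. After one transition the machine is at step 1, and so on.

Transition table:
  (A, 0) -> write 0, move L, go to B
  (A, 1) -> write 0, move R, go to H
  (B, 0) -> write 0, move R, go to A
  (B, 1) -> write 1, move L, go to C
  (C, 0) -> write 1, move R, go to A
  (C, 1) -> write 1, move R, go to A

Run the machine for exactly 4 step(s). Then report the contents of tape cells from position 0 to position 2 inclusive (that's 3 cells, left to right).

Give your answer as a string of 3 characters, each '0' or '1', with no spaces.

Answer: 100

Derivation:
Step 1: in state A at pos 2, read 0 -> (A,0)->write 0,move L,goto B. Now: state=B, head=1, tape[0..3]=0100 (head:  ^)
Step 2: in state B at pos 1, read 1 -> (B,1)->write 1,move L,goto C. Now: state=C, head=0, tape[-1..3]=00100 (head:  ^)
Step 3: in state C at pos 0, read 0 -> (C,0)->write 1,move R,goto A. Now: state=A, head=1, tape[-1..3]=01100 (head:   ^)
Step 4: in state A at pos 1, read 1 -> (A,1)->write 0,move R,goto H. Now: state=H, head=2, tape[-1..3]=01000 (head:    ^)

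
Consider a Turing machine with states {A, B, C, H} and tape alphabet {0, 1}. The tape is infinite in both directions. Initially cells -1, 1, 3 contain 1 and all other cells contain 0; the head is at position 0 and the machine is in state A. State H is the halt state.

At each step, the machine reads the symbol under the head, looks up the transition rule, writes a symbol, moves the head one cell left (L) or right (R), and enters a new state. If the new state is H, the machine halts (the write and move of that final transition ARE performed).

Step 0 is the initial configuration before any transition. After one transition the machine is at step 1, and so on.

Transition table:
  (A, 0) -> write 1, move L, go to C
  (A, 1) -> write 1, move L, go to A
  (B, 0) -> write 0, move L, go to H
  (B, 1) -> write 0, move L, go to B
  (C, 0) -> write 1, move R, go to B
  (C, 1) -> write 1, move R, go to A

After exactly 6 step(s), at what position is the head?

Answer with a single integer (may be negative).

Step 1: in state A at pos 0, read 0 -> (A,0)->write 1,move L,goto C. Now: state=C, head=-1, tape[-2..4]=0111010 (head:  ^)
Step 2: in state C at pos -1, read 1 -> (C,1)->write 1,move R,goto A. Now: state=A, head=0, tape[-2..4]=0111010 (head:   ^)
Step 3: in state A at pos 0, read 1 -> (A,1)->write 1,move L,goto A. Now: state=A, head=-1, tape[-2..4]=0111010 (head:  ^)
Step 4: in state A at pos -1, read 1 -> (A,1)->write 1,move L,goto A. Now: state=A, head=-2, tape[-3..4]=00111010 (head:  ^)
Step 5: in state A at pos -2, read 0 -> (A,0)->write 1,move L,goto C. Now: state=C, head=-3, tape[-4..4]=001111010 (head:  ^)
Step 6: in state C at pos -3, read 0 -> (C,0)->write 1,move R,goto B. Now: state=B, head=-2, tape[-4..4]=011111010 (head:   ^)

Answer: -2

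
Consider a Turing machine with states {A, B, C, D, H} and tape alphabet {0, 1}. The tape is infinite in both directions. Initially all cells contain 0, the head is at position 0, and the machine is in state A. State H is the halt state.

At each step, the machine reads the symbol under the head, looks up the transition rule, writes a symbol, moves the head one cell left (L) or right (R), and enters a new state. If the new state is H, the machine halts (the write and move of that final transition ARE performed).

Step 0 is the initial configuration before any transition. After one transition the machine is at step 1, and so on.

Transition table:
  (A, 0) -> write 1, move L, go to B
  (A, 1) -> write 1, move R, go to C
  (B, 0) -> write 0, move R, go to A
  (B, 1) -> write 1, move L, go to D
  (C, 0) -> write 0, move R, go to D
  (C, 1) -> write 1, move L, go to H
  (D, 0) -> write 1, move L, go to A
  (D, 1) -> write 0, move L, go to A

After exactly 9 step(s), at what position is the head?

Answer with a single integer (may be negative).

Answer: -3

Derivation:
Step 1: in state A at pos 0, read 0 -> (A,0)->write 1,move L,goto B. Now: state=B, head=-1, tape[-2..1]=0010 (head:  ^)
Step 2: in state B at pos -1, read 0 -> (B,0)->write 0,move R,goto A. Now: state=A, head=0, tape[-2..1]=0010 (head:   ^)
Step 3: in state A at pos 0, read 1 -> (A,1)->write 1,move R,goto C. Now: state=C, head=1, tape[-2..2]=00100 (head:    ^)
Step 4: in state C at pos 1, read 0 -> (C,0)->write 0,move R,goto D. Now: state=D, head=2, tape[-2..3]=001000 (head:     ^)
Step 5: in state D at pos 2, read 0 -> (D,0)->write 1,move L,goto A. Now: state=A, head=1, tape[-2..3]=001010 (head:    ^)
Step 6: in state A at pos 1, read 0 -> (A,0)->write 1,move L,goto B. Now: state=B, head=0, tape[-2..3]=001110 (head:   ^)
Step 7: in state B at pos 0, read 1 -> (B,1)->write 1,move L,goto D. Now: state=D, head=-1, tape[-2..3]=001110 (head:  ^)
Step 8: in state D at pos -1, read 0 -> (D,0)->write 1,move L,goto A. Now: state=A, head=-2, tape[-3..3]=0011110 (head:  ^)
Step 9: in state A at pos -2, read 0 -> (A,0)->write 1,move L,goto B. Now: state=B, head=-3, tape[-4..3]=00111110 (head:  ^)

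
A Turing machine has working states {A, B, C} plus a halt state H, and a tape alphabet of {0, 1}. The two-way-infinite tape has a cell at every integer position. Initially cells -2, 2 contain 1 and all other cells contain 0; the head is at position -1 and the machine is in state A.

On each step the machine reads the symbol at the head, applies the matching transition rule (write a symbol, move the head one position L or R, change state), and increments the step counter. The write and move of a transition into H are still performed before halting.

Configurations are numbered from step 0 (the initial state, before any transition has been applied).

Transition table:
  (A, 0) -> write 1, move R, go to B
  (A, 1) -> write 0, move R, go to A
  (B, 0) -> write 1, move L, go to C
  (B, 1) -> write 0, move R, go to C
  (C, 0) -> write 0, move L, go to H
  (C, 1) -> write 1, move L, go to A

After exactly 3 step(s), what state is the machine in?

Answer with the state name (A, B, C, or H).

Step 1: in state A at pos -1, read 0 -> (A,0)->write 1,move R,goto B. Now: state=B, head=0, tape[-3..3]=0110010 (head:    ^)
Step 2: in state B at pos 0, read 0 -> (B,0)->write 1,move L,goto C. Now: state=C, head=-1, tape[-3..3]=0111010 (head:   ^)
Step 3: in state C at pos -1, read 1 -> (C,1)->write 1,move L,goto A. Now: state=A, head=-2, tape[-3..3]=0111010 (head:  ^)

Answer: A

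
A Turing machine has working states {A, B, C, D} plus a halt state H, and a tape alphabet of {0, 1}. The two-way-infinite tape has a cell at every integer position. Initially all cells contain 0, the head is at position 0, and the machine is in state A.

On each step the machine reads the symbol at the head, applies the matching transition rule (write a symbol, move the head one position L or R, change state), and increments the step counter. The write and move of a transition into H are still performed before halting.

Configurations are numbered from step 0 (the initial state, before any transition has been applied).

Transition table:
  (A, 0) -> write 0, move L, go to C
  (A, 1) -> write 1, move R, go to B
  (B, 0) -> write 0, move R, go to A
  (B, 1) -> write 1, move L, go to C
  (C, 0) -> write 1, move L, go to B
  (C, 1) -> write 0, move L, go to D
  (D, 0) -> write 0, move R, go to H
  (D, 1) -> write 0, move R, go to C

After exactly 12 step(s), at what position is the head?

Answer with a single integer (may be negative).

Answer: -2

Derivation:
Step 1: in state A at pos 0, read 0 -> (A,0)->write 0,move L,goto C. Now: state=C, head=-1, tape[-2..1]=0000 (head:  ^)
Step 2: in state C at pos -1, read 0 -> (C,0)->write 1,move L,goto B. Now: state=B, head=-2, tape[-3..1]=00100 (head:  ^)
Step 3: in state B at pos -2, read 0 -> (B,0)->write 0,move R,goto A. Now: state=A, head=-1, tape[-3..1]=00100 (head:   ^)
Step 4: in state A at pos -1, read 1 -> (A,1)->write 1,move R,goto B. Now: state=B, head=0, tape[-3..1]=00100 (head:    ^)
Step 5: in state B at pos 0, read 0 -> (B,0)->write 0,move R,goto A. Now: state=A, head=1, tape[-3..2]=001000 (head:     ^)
Step 6: in state A at pos 1, read 0 -> (A,0)->write 0,move L,goto C. Now: state=C, head=0, tape[-3..2]=001000 (head:    ^)
Step 7: in state C at pos 0, read 0 -> (C,0)->write 1,move L,goto B. Now: state=B, head=-1, tape[-3..2]=001100 (head:   ^)
Step 8: in state B at pos -1, read 1 -> (B,1)->write 1,move L,goto C. Now: state=C, head=-2, tape[-3..2]=001100 (head:  ^)
Step 9: in state C at pos -2, read 0 -> (C,0)->write 1,move L,goto B. Now: state=B, head=-3, tape[-4..2]=0011100 (head:  ^)
Step 10: in state B at pos -3, read 0 -> (B,0)->write 0,move R,goto A. Now: state=A, head=-2, tape[-4..2]=0011100 (head:   ^)
Step 11: in state A at pos -2, read 1 -> (A,1)->write 1,move R,goto B. Now: state=B, head=-1, tape[-4..2]=0011100 (head:    ^)
Step 12: in state B at pos -1, read 1 -> (B,1)->write 1,move L,goto C. Now: state=C, head=-2, tape[-4..2]=0011100 (head:   ^)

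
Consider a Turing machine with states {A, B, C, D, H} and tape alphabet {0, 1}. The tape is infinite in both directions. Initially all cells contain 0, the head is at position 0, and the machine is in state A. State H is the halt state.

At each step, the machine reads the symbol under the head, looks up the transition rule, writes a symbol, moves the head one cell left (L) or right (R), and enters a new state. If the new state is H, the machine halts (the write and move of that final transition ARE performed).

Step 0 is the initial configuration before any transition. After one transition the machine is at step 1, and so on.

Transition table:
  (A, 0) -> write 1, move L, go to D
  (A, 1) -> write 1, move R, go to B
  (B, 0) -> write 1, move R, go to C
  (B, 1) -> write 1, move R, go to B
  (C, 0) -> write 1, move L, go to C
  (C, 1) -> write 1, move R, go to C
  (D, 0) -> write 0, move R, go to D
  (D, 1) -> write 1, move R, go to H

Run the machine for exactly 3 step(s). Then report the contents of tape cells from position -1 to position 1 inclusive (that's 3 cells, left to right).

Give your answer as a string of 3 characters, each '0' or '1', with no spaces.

Step 1: in state A at pos 0, read 0 -> (A,0)->write 1,move L,goto D. Now: state=D, head=-1, tape[-2..1]=0010 (head:  ^)
Step 2: in state D at pos -1, read 0 -> (D,0)->write 0,move R,goto D. Now: state=D, head=0, tape[-2..1]=0010 (head:   ^)
Step 3: in state D at pos 0, read 1 -> (D,1)->write 1,move R,goto H. Now: state=H, head=1, tape[-2..2]=00100 (head:    ^)

Answer: 010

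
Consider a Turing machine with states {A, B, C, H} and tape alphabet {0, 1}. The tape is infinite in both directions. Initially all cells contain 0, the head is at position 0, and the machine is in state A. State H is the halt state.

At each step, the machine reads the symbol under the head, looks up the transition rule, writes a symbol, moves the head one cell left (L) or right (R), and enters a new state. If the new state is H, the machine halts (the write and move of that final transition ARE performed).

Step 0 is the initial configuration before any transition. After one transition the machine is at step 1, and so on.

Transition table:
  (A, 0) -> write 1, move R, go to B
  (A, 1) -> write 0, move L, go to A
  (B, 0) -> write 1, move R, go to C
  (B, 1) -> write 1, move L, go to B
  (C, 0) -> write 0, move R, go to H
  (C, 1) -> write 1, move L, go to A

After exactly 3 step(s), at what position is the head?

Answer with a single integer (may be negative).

Answer: 3

Derivation:
Step 1: in state A at pos 0, read 0 -> (A,0)->write 1,move R,goto B. Now: state=B, head=1, tape[-1..2]=0100 (head:   ^)
Step 2: in state B at pos 1, read 0 -> (B,0)->write 1,move R,goto C. Now: state=C, head=2, tape[-1..3]=01100 (head:    ^)
Step 3: in state C at pos 2, read 0 -> (C,0)->write 0,move R,goto H. Now: state=H, head=3, tape[-1..4]=011000 (head:     ^)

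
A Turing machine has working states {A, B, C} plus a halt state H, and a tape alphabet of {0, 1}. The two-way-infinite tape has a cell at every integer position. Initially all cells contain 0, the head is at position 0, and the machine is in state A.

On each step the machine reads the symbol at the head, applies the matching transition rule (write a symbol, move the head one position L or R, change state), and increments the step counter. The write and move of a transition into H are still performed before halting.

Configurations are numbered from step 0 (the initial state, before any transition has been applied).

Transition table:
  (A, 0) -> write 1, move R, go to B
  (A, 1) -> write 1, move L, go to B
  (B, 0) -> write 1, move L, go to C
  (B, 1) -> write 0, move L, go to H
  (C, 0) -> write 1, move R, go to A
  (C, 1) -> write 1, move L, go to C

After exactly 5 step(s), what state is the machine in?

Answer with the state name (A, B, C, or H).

Step 1: in state A at pos 0, read 0 -> (A,0)->write 1,move R,goto B. Now: state=B, head=1, tape[-1..2]=0100 (head:   ^)
Step 2: in state B at pos 1, read 0 -> (B,0)->write 1,move L,goto C. Now: state=C, head=0, tape[-1..2]=0110 (head:  ^)
Step 3: in state C at pos 0, read 1 -> (C,1)->write 1,move L,goto C. Now: state=C, head=-1, tape[-2..2]=00110 (head:  ^)
Step 4: in state C at pos -1, read 0 -> (C,0)->write 1,move R,goto A. Now: state=A, head=0, tape[-2..2]=01110 (head:   ^)
Step 5: in state A at pos 0, read 1 -> (A,1)->write 1,move L,goto B. Now: state=B, head=-1, tape[-2..2]=01110 (head:  ^)

Answer: B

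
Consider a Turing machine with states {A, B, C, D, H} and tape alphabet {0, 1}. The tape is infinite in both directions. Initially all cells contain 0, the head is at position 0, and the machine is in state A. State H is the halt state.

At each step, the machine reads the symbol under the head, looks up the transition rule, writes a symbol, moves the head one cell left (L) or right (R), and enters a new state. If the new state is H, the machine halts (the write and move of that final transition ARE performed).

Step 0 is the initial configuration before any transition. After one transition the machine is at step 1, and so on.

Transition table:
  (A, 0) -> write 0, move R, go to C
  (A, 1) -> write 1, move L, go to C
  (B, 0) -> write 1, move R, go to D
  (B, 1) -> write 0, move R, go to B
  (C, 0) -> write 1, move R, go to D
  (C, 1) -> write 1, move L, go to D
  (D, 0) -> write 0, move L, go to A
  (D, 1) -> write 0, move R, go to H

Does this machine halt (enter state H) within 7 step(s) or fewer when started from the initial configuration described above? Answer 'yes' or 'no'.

Step 1: in state A at pos 0, read 0 -> (A,0)->write 0,move R,goto C. Now: state=C, head=1, tape[-1..2]=0000 (head:   ^)
Step 2: in state C at pos 1, read 0 -> (C,0)->write 1,move R,goto D. Now: state=D, head=2, tape[-1..3]=00100 (head:    ^)
Step 3: in state D at pos 2, read 0 -> (D,0)->write 0,move L,goto A. Now: state=A, head=1, tape[-1..3]=00100 (head:   ^)
Step 4: in state A at pos 1, read 1 -> (A,1)->write 1,move L,goto C. Now: state=C, head=0, tape[-1..3]=00100 (head:  ^)
Step 5: in state C at pos 0, read 0 -> (C,0)->write 1,move R,goto D. Now: state=D, head=1, tape[-1..3]=01100 (head:   ^)
Step 6: in state D at pos 1, read 1 -> (D,1)->write 0,move R,goto H. Now: state=H, head=2, tape[-1..3]=01000 (head:    ^)
State H reached at step 6; 6 <= 7 -> yes

Answer: yes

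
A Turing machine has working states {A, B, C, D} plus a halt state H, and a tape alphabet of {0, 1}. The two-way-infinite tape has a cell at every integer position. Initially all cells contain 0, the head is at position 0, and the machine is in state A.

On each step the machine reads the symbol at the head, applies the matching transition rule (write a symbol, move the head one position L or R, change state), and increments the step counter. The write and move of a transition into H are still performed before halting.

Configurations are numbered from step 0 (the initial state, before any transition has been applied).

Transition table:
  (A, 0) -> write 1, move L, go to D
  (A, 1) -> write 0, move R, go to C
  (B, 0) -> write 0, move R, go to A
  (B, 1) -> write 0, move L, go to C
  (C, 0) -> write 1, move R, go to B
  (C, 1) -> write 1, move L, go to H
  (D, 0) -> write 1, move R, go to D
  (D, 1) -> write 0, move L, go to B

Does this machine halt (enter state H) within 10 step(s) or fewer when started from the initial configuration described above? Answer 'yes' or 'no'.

Step 1: in state A at pos 0, read 0 -> (A,0)->write 1,move L,goto D. Now: state=D, head=-1, tape[-2..1]=0010 (head:  ^)
Step 2: in state D at pos -1, read 0 -> (D,0)->write 1,move R,goto D. Now: state=D, head=0, tape[-2..1]=0110 (head:   ^)
Step 3: in state D at pos 0, read 1 -> (D,1)->write 0,move L,goto B. Now: state=B, head=-1, tape[-2..1]=0100 (head:  ^)
Step 4: in state B at pos -1, read 1 -> (B,1)->write 0,move L,goto C. Now: state=C, head=-2, tape[-3..1]=00000 (head:  ^)
Step 5: in state C at pos -2, read 0 -> (C,0)->write 1,move R,goto B. Now: state=B, head=-1, tape[-3..1]=01000 (head:   ^)
Step 6: in state B at pos -1, read 0 -> (B,0)->write 0,move R,goto A. Now: state=A, head=0, tape[-3..1]=01000 (head:    ^)
Step 7: in state A at pos 0, read 0 -> (A,0)->write 1,move L,goto D. Now: state=D, head=-1, tape[-3..1]=01010 (head:   ^)
Step 8: in state D at pos -1, read 0 -> (D,0)->write 1,move R,goto D. Now: state=D, head=0, tape[-3..1]=01110 (head:    ^)
Step 9: in state D at pos 0, read 1 -> (D,1)->write 0,move L,goto B. Now: state=B, head=-1, tape[-3..1]=01100 (head:   ^)
Step 10: in state B at pos -1, read 1 -> (B,1)->write 0,move L,goto C. Now: state=C, head=-2, tape[-3..1]=01000 (head:  ^)
After 10 step(s): state = C (not H) -> not halted within 10 -> no

Answer: no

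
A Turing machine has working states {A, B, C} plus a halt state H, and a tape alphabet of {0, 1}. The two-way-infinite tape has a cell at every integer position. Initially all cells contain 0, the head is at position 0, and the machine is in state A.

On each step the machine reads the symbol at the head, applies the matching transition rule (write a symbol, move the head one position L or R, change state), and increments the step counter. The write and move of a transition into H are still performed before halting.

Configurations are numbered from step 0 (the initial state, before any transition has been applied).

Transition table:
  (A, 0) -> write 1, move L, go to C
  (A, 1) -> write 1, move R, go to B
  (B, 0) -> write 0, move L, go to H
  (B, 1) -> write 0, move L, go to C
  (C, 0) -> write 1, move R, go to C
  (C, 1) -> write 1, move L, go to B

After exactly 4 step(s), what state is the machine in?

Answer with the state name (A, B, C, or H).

Answer: C

Derivation:
Step 1: in state A at pos 0, read 0 -> (A,0)->write 1,move L,goto C. Now: state=C, head=-1, tape[-2..1]=0010 (head:  ^)
Step 2: in state C at pos -1, read 0 -> (C,0)->write 1,move R,goto C. Now: state=C, head=0, tape[-2..1]=0110 (head:   ^)
Step 3: in state C at pos 0, read 1 -> (C,1)->write 1,move L,goto B. Now: state=B, head=-1, tape[-2..1]=0110 (head:  ^)
Step 4: in state B at pos -1, read 1 -> (B,1)->write 0,move L,goto C. Now: state=C, head=-2, tape[-3..1]=00010 (head:  ^)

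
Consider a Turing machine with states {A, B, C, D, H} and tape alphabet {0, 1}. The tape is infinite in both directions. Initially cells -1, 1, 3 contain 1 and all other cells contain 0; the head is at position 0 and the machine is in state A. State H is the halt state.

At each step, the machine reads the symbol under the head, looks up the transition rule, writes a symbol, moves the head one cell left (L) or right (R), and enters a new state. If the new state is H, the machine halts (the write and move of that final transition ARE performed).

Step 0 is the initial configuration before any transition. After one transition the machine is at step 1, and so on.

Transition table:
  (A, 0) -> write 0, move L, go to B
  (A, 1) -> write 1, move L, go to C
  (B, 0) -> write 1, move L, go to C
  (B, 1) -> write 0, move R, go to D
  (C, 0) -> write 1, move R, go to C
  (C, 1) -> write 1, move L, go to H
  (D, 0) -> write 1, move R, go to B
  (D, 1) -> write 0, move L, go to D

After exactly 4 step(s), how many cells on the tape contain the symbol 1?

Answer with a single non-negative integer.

Answer: 2

Derivation:
Step 1: in state A at pos 0, read 0 -> (A,0)->write 0,move L,goto B. Now: state=B, head=-1, tape[-2..4]=0101010 (head:  ^)
Step 2: in state B at pos -1, read 1 -> (B,1)->write 0,move R,goto D. Now: state=D, head=0, tape[-2..4]=0001010 (head:   ^)
Step 3: in state D at pos 0, read 0 -> (D,0)->write 1,move R,goto B. Now: state=B, head=1, tape[-2..4]=0011010 (head:    ^)
Step 4: in state B at pos 1, read 1 -> (B,1)->write 0,move R,goto D. Now: state=D, head=2, tape[-2..4]=0010010 (head:     ^)
Cells containing 1 after step 4: {0, 3} -> 2 cell(s)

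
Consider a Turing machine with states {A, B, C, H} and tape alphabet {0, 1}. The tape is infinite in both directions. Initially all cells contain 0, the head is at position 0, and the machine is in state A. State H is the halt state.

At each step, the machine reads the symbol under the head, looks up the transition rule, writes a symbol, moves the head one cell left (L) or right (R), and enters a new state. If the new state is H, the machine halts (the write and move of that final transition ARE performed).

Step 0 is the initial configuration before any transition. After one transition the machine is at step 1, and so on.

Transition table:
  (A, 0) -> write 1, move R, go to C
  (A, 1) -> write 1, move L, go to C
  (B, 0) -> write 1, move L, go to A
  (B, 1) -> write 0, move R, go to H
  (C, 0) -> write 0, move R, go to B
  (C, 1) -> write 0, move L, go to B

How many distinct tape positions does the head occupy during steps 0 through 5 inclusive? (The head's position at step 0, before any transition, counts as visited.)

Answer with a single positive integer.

Answer: 3

Derivation:
Step 1: in state A at pos 0, read 0 -> (A,0)->write 1,move R,goto C. Now: state=C, head=1, tape[-1..2]=0100 (head:   ^)
Step 2: in state C at pos 1, read 0 -> (C,0)->write 0,move R,goto B. Now: state=B, head=2, tape[-1..3]=01000 (head:    ^)
Step 3: in state B at pos 2, read 0 -> (B,0)->write 1,move L,goto A. Now: state=A, head=1, tape[-1..3]=01010 (head:   ^)
Step 4: in state A at pos 1, read 0 -> (A,0)->write 1,move R,goto C. Now: state=C, head=2, tape[-1..3]=01110 (head:    ^)
Step 5: in state C at pos 2, read 1 -> (C,1)->write 0,move L,goto B. Now: state=B, head=1, tape[-1..3]=01100 (head:   ^)
Head positions at steps 0..5: starting at 0, distinct positions visited = {0, 1, 2} -> 3 position(s)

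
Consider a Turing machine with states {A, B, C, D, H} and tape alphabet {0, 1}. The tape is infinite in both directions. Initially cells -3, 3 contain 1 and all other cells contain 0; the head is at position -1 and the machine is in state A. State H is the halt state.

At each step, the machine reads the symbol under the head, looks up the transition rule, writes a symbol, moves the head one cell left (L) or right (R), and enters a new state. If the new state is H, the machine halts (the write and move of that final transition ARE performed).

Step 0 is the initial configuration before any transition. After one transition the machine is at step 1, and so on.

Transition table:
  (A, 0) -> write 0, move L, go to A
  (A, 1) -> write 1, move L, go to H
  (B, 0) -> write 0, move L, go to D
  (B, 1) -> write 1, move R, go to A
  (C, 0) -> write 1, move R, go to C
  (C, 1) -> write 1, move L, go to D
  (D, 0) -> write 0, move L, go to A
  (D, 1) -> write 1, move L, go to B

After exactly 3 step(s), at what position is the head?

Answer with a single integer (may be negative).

Answer: -4

Derivation:
Step 1: in state A at pos -1, read 0 -> (A,0)->write 0,move L,goto A. Now: state=A, head=-2, tape[-4..4]=010000010 (head:   ^)
Step 2: in state A at pos -2, read 0 -> (A,0)->write 0,move L,goto A. Now: state=A, head=-3, tape[-4..4]=010000010 (head:  ^)
Step 3: in state A at pos -3, read 1 -> (A,1)->write 1,move L,goto H. Now: state=H, head=-4, tape[-5..4]=0010000010 (head:  ^)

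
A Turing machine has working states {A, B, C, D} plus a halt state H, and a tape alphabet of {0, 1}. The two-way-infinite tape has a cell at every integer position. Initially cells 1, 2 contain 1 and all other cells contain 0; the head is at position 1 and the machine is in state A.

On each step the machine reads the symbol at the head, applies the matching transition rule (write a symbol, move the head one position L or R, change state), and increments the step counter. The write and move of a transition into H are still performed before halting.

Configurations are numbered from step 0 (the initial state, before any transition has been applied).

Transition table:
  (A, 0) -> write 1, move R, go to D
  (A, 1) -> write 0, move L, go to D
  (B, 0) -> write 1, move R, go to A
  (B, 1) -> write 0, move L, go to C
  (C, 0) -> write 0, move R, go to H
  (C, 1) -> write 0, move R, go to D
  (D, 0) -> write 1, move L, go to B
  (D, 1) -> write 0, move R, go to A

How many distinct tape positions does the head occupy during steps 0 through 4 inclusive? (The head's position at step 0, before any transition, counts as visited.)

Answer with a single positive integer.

Answer: 3

Derivation:
Step 1: in state A at pos 1, read 1 -> (A,1)->write 0,move L,goto D. Now: state=D, head=0, tape[-1..3]=00010 (head:  ^)
Step 2: in state D at pos 0, read 0 -> (D,0)->write 1,move L,goto B. Now: state=B, head=-1, tape[-2..3]=001010 (head:  ^)
Step 3: in state B at pos -1, read 0 -> (B,0)->write 1,move R,goto A. Now: state=A, head=0, tape[-2..3]=011010 (head:   ^)
Step 4: in state A at pos 0, read 1 -> (A,1)->write 0,move L,goto D. Now: state=D, head=-1, tape[-2..3]=010010 (head:  ^)
Head positions at steps 0..4: starting at 1, distinct positions visited = {-1, 0, 1} -> 3 position(s)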